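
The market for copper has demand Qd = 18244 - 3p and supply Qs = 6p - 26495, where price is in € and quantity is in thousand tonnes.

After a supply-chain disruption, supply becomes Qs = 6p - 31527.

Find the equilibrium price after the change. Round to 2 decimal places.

5530.11

Solve the original market: 18244 - 3p = 6p - 26495, hence p = 4971 and Q = 3331.
The new curves are Qd = 18244 - 3p (demand) and Qs = 6p - 31527 (supply).
New equilibrium: 18244 - 3p = 6p - 31527 ⇒ 49771 = 9p ⇒ p = 49771/9 ≈ 5530.1111, Q = 4961/3 ≈ 1653.6667.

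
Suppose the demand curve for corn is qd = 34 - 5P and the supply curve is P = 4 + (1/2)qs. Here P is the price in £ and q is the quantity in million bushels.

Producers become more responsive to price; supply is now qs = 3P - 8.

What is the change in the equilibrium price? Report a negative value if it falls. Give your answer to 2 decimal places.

Solve the original market: 34 - 5P = 2P - 8, hence P = 6 and q = 4.
The shock moves the curves to qd = 34 - 5P and qs = 3P - 8.
Clearing the new market: 34 - 5P = 3P - 8, so P = 5.25 and q = 7.75.
ΔP = 5.25 − 6 = -0.75.

-0.75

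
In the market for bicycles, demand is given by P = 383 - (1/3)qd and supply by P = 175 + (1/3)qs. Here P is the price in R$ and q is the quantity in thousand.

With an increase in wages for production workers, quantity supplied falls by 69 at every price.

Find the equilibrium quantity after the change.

Original equilibrium: 1149 - 3P = 3P - 525 gives 1674 = 6P, so P = 279 and q = 312.
After the shift, demand is qd = 1149 - 3P and supply is qs = 3P - 594.
New equilibrium: 1149 - 3P = 3P - 594 ⇒ 1743 = 6P ⇒ P = 290.5, q = 277.5.

277.5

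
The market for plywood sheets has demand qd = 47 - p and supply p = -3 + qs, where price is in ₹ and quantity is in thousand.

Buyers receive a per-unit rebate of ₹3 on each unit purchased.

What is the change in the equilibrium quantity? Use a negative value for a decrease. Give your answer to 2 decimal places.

+1.50

Original equilibrium: 47 - p = p + 3 gives 44 = 2p, so p = 22 and q = 25.
Since buyers' out-of-pocket price is the market price minus the rebate, the effective demand curve becomes qd = 50 - p.
Equate the new curves: 50 - p = p + 3, giving 47 = 2p, p = 23.5, q = 26.5.
Δq = 26.5 − 25 = +1.50.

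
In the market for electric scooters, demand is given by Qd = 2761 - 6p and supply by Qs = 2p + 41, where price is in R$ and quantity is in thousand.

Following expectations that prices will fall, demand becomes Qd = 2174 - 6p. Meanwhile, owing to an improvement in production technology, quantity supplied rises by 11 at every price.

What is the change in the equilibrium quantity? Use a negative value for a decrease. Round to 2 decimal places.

-138.50

Before the shock: 2761 - 6p = 2p + 41 ⇒ 2720 = 8p ⇒ p = 340, Q = 721.
The shock moves the curves to Qd = 2174 - 6p and Qs = 2p + 52.
New equilibrium: 2174 - 6p = 2p + 52 ⇒ 2122 = 8p ⇒ p = 265.25, Q = 582.5.
ΔQ = 582.5 − 721 = -138.50.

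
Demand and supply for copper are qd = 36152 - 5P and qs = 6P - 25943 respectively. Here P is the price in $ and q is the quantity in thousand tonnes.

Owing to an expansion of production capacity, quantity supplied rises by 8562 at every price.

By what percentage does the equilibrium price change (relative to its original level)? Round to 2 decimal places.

-13.79

Before the shock: 36152 - 5P = 6P - 25943 ⇒ 62095 = 11P ⇒ P = 5645, q = 7927.
With the change applied: demand qd = 36152 - 5P, supply qs = 6P - 17381.
New equilibrium: 36152 - 5P = 6P - 17381 ⇒ 53533 = 11P ⇒ P = 53533/11 ≈ 4866.6364, q = 130007/11 ≈ 11818.8182.
%ΔP = (4866.6364 − 5645) / 5645 × 100 = -13.79%.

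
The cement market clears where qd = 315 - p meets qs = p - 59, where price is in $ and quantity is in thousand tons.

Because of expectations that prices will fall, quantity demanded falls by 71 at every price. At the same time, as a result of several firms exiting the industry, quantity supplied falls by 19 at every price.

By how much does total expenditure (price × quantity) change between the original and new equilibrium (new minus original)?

-10573

Before the shock: 315 - p = p - 59 ⇒ 374 = 2p ⇒ p = 187, q = 128.
After the shift, demand is qd = 244 - p and supply is qs = p - 78.
Equate the new curves: 244 - p = p - 78, giving 322 = 2p, p = 161, q = 83.
Expenditure moves from 187×128 = 23936 to 161×83 = 13363; change = -10573.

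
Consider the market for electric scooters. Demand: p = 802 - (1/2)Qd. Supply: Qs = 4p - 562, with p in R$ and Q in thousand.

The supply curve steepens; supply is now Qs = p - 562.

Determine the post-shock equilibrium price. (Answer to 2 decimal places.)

Original equilibrium: 1604 - 2p = 4p - 562 gives 2166 = 6p, so p = 361 and Q = 882.
The shock moves the curves to Qd = 1604 - 2p and Qs = p - 562.
Setting them equal: 1604 - 2p = p - 562 → 2166 = 3p, so p = 722 and Q = 160.

722.00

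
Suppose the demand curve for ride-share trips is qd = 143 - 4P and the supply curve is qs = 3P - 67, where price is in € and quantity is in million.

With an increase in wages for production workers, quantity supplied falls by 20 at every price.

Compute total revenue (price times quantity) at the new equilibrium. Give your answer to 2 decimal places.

380.20

Solve the original market: 143 - 4P = 3P - 67, hence P = 30 and q = 23.
The new curves are qd = 143 - 4P (demand) and qs = 3P - 87 (supply).
Setting them equal: 143 - 4P = 3P - 87 → 230 = 7P, so P = 230/7 ≈ 32.8571 and q = 81/7 ≈ 11.5714.
New expenditure = 32.8571 × 11.5714 = 380.20.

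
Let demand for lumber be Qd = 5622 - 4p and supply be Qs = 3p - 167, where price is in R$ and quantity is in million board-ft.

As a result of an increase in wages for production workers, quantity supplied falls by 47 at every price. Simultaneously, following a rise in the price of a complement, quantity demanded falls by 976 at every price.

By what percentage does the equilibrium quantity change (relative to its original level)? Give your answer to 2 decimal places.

-19.24

Before the shock: 5622 - 4p = 3p - 167 ⇒ 5789 = 7p ⇒ p = 827, Q = 2314.
After the shift, demand is Qd = 4646 - 4p and supply is Qs = 3p - 214.
New equilibrium: 4646 - 4p = 3p - 214 ⇒ 4860 = 7p ⇒ p = 4860/7 ≈ 694.2857, Q = 13082/7 ≈ 1868.8571.
%ΔQ = (1868.8571 − 2314) / 2314 × 100 = -19.24%.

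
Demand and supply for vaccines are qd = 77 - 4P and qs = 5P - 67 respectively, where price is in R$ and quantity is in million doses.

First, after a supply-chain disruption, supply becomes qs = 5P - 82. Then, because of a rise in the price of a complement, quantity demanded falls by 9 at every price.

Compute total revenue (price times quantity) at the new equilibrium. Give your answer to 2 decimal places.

22.22

Original equilibrium: 77 - 4P = 5P - 67 gives 144 = 9P, so P = 16 and q = 13.
The shock moves the curves to qd = 68 - 4P and qs = 5P - 82.
Equate the new curves: 68 - 4P = 5P - 82, giving 150 = 9P, P = 50/3 ≈ 16.6667, q = 4/3 ≈ 1.3333.
New expenditure = 16.6667 × 1.3333 = 22.22.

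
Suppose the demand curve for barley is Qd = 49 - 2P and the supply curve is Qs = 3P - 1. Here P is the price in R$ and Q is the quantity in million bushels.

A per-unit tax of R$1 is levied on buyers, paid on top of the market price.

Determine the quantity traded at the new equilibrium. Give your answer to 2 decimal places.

Before the shock: 49 - 2P = 3P - 1 ⇒ 50 = 5P ⇒ P = 10, Q = 29.
Since buyers pay the price plus the tax, the effective demand curve becomes Qd = 47 - 2P.
Clearing the new market: 47 - 2P = 3P - 1, so P = 9.6 and Q = 27.8.

27.80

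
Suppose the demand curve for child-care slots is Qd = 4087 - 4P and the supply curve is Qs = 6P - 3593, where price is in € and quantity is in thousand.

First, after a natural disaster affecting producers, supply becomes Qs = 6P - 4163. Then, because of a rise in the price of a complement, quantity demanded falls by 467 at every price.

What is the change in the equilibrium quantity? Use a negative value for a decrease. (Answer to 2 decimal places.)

-508.20

Before the shock: 4087 - 4P = 6P - 3593 ⇒ 7680 = 10P ⇒ P = 768, Q = 1015.
With the change applied: demand Qd = 3620 - 4P, supply Qs = 6P - 4163.
Equate the new curves: 3620 - 4P = 6P - 4163, giving 7783 = 10P, P = 778.3, Q = 506.8.
ΔQ = 506.8 − 1015 = -508.20.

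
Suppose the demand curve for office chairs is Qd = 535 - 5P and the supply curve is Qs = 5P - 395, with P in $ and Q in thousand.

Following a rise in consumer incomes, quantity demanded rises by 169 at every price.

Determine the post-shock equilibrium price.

109.9

Original equilibrium: 535 - 5P = 5P - 395 gives 930 = 10P, so P = 93 and Q = 70.
The new curves are Qd = 704 - 5P (demand) and Qs = 5P - 395 (supply).
Clearing the new market: 704 - 5P = 5P - 395, so P = 109.9 and Q = 154.5.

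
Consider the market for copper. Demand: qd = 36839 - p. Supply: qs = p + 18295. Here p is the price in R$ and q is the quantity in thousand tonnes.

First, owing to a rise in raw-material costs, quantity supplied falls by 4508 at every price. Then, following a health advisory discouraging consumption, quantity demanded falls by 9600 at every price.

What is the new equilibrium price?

Before the shock: 36839 - p = p + 18295 ⇒ 18544 = 2p ⇒ p = 9272, q = 27567.
After the shift, demand is qd = 27239 - p and supply is qs = p + 13787.
Setting them equal: 27239 - p = p + 13787 → 13452 = 2p, so p = 6726 and q = 20513.

6726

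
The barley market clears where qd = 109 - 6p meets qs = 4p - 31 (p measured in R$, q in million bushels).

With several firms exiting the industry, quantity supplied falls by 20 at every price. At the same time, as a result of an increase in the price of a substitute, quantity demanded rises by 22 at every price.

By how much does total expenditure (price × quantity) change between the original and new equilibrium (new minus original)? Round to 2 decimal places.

Before the shock: 109 - 6p = 4p - 31 ⇒ 140 = 10p ⇒ p = 14, q = 25.
With the change applied: demand qd = 131 - 6p, supply qs = 4p - 51.
New equilibrium: 131 - 6p = 4p - 51 ⇒ 182 = 10p ⇒ p = 18.2, q = 21.8.
Expenditure moves from 14×25 = 350 to 18.2×21.8 = 396.76; change = +46.76.

+46.76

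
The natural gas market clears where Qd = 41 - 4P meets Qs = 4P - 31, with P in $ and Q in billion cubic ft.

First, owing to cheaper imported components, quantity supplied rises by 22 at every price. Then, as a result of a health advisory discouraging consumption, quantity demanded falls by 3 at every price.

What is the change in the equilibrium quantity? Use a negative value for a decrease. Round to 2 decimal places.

Initially, 41 - 4P = 4P - 31, so 72 = 8P and P = 9, Q = 5.
With the change applied: demand Qd = 38 - 4P, supply Qs = 4P - 9.
Clearing the new market: 38 - 4P = 4P - 9, so P = 5.875 and Q = 14.5.
ΔQ = 14.5 − 5 = +9.50.

+9.50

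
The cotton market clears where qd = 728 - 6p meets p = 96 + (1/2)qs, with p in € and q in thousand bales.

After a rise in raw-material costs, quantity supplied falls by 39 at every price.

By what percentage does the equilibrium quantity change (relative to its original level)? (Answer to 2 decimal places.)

Initially, 728 - 6p = 2p - 192, so 920 = 8p and p = 115, q = 38.
With the change applied: demand qd = 728 - 6p, supply qs = 2p - 231.
Clearing the new market: 728 - 6p = 2p - 231, so p = 119.875 and q = 8.75.
%Δq = (8.75 − 38) / 38 × 100 = -76.97%.

-76.97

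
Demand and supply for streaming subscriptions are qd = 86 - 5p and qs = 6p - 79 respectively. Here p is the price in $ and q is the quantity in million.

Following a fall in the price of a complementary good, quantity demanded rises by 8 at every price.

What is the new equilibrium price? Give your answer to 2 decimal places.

15.73

Original equilibrium: 86 - 5p = 6p - 79 gives 165 = 11p, so p = 15 and q = 11.
The new curves are qd = 94 - 5p (demand) and qs = 6p - 79 (supply).
Setting them equal: 94 - 5p = 6p - 79 → 173 = 11p, so p = 173/11 ≈ 15.7273 and q = 169/11 ≈ 15.3636.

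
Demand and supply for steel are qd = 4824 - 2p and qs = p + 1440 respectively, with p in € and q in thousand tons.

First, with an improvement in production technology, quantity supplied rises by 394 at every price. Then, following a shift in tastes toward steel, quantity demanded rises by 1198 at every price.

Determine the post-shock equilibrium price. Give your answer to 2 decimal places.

Solve the original market: 4824 - 2p = p + 1440, hence p = 1128 and q = 2568.
The shock moves the curves to qd = 6022 - 2p and qs = p + 1834.
Equate the new curves: 6022 - 2p = p + 1834, giving 4188 = 3p, p = 1396, q = 3230.

1396.00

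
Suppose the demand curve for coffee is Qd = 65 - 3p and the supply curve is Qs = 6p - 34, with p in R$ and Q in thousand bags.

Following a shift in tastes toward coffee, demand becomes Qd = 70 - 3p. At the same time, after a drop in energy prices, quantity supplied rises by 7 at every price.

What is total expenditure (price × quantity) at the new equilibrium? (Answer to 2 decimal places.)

Original equilibrium: 65 - 3p = 6p - 34 gives 99 = 9p, so p = 11 and Q = 32.
The new curves are Qd = 70 - 3p (demand) and Qs = 6p - 27 (supply).
New equilibrium: 70 - 3p = 6p - 27 ⇒ 97 = 9p ⇒ p = 97/9 ≈ 10.7778, Q = 113/3 ≈ 37.6667.
New expenditure = 10.7778 × 37.6667 = 405.96.

405.96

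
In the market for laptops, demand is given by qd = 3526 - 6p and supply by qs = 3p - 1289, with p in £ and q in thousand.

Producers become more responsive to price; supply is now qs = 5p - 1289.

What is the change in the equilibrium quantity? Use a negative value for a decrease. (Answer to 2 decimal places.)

+583.64

Original equilibrium: 3526 - 6p = 3p - 1289 gives 4815 = 9p, so p = 535 and q = 316.
After the shift, demand is qd = 3526 - 6p and supply is qs = 5p - 1289.
New equilibrium: 3526 - 6p = 5p - 1289 ⇒ 4815 = 11p ⇒ p = 4815/11 ≈ 437.7273, q = 9896/11 ≈ 899.6364.
Δq = 899.6364 − 316 = +583.64.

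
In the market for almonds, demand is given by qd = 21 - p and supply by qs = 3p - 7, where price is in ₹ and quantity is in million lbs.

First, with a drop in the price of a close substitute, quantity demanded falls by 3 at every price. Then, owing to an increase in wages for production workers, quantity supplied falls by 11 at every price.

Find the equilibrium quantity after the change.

Initially, 21 - p = 3p - 7, so 28 = 4p and p = 7, q = 14.
After the shift, demand is qd = 18 - p and supply is qs = 3p - 18.
Clearing the new market: 18 - p = 3p - 18, so p = 9 and q = 9.

9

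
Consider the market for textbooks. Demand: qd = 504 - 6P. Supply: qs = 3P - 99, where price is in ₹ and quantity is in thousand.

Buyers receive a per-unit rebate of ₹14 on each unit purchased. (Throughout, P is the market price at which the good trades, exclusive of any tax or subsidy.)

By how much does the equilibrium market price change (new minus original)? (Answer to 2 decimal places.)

Solve the original market: 504 - 6P = 3P - 99, hence P = 67 and q = 102.
Since buyers' out-of-pocket price is the market price minus the rebate, the effective demand curve becomes qd = 588 - 6P.
New equilibrium: 588 - 6P = 3P - 99 ⇒ 687 = 9P ⇒ P = 229/3 ≈ 76.3333, q = 130.
ΔP = 76.3333 − 67 = +9.33.

+9.33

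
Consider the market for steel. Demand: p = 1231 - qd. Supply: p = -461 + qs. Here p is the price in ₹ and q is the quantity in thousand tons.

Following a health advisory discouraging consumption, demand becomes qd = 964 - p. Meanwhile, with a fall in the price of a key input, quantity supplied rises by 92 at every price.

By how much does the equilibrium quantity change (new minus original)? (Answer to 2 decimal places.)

Initially, 1231 - p = p + 461, so 770 = 2p and p = 385, q = 846.
With the change applied: demand qd = 964 - p, supply qs = p + 553.
Clearing the new market: 964 - p = p + 553, so p = 205.5 and q = 758.5.
Δq = 758.5 − 846 = -87.50.

-87.50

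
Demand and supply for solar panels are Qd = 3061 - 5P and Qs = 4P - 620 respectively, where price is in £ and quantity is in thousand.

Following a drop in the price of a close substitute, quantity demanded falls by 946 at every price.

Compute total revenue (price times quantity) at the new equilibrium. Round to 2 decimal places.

180982.72

Before the shock: 3061 - 5P = 4P - 620 ⇒ 3681 = 9P ⇒ P = 409, Q = 1016.
The new curves are Qd = 2115 - 5P (demand) and Qs = 4P - 620 (supply).
Equate the new curves: 2115 - 5P = 4P - 620, giving 2735 = 9P, P = 2735/9 ≈ 303.8889, Q = 5360/9 ≈ 595.5556.
New expenditure = 303.8889 × 595.5556 = 180982.72.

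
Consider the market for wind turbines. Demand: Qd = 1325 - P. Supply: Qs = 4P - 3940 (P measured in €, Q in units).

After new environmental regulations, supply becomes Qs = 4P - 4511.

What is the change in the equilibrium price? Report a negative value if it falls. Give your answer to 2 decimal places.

+114.20

Solve the original market: 1325 - P = 4P - 3940, hence P = 1053 and Q = 272.
The new curves are Qd = 1325 - P (demand) and Qs = 4P - 4511 (supply).
Equate the new curves: 1325 - P = 4P - 4511, giving 5836 = 5P, P = 1167.2, Q = 157.8.
ΔP = 1167.2 − 1053 = +114.20.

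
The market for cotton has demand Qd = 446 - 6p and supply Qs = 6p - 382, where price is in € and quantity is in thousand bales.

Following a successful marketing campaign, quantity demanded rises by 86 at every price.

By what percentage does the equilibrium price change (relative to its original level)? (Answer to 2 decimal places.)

+10.39

Before the shock: 446 - 6p = 6p - 382 ⇒ 828 = 12p ⇒ p = 69, Q = 32.
With the change applied: demand Qd = 532 - 6p, supply Qs = 6p - 382.
New equilibrium: 532 - 6p = 6p - 382 ⇒ 914 = 12p ⇒ p = 457/6 ≈ 76.1667, Q = 75.
%Δp = (76.1667 − 69) / 69 × 100 = +10.39%.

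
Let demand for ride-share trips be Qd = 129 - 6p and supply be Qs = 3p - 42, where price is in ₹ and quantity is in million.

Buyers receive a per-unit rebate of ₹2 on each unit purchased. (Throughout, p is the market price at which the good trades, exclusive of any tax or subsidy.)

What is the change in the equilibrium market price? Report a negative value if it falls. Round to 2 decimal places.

+1.33

Initially, 129 - 6p = 3p - 42, so 171 = 9p and p = 19, Q = 15.
Since buyers' out-of-pocket price is the market price minus the rebate, the effective demand curve becomes Qd = 141 - 6p.
Equate the new curves: 141 - 6p = 3p - 42, giving 183 = 9p, p = 61/3 ≈ 20.3333, Q = 19.
Δp = 20.3333 − 19 = +1.33.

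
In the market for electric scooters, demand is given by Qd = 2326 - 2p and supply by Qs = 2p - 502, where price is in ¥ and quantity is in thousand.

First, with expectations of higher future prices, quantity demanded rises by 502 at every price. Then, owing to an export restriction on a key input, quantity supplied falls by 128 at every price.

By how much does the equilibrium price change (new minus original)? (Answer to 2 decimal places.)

+157.50

Initially, 2326 - 2p = 2p - 502, so 2828 = 4p and p = 707, Q = 912.
The new curves are Qd = 2828 - 2p (demand) and Qs = 2p - 630 (supply).
Setting them equal: 2828 - 2p = 2p - 630 → 3458 = 4p, so p = 864.5 and Q = 1099.
Δp = 864.5 − 707 = +157.50.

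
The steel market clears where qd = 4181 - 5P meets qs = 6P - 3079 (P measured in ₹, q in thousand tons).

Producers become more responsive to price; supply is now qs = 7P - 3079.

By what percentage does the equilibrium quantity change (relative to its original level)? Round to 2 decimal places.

+31.21

Solve the original market: 4181 - 5P = 6P - 3079, hence P = 660 and q = 881.
With the change applied: demand qd = 4181 - 5P, supply qs = 7P - 3079.
Setting them equal: 4181 - 5P = 7P - 3079 → 7260 = 12P, so P = 605 and q = 1156.
%Δq = (1156 − 881) / 881 × 100 = +31.21%.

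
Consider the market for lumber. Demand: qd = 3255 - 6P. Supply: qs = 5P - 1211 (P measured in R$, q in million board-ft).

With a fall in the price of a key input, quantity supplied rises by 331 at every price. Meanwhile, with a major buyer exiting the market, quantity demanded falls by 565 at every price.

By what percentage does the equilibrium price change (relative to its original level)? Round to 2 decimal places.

Solve the original market: 3255 - 6P = 5P - 1211, hence P = 406 and q = 819.
After the shift, demand is qd = 2690 - 6P and supply is qs = 5P - 880.
Clearing the new market: 2690 - 6P = 5P - 880, so P = 3570/11 ≈ 324.5455 and q = 8170/11 ≈ 742.7273.
%ΔP = (324.5455 − 406) / 406 × 100 = -20.06%.

-20.06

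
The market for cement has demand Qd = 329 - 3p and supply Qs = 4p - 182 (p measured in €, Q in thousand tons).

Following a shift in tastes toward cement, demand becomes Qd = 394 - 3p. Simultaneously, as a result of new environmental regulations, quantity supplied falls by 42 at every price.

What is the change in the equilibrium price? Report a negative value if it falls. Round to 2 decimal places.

Original equilibrium: 329 - 3p = 4p - 182 gives 511 = 7p, so p = 73 and Q = 110.
The new curves are Qd = 394 - 3p (demand) and Qs = 4p - 224 (supply).
Clearing the new market: 394 - 3p = 4p - 224, so p = 618/7 ≈ 88.2857 and Q = 904/7 ≈ 129.1429.
Δp = 88.2857 − 73 = +15.29.

+15.29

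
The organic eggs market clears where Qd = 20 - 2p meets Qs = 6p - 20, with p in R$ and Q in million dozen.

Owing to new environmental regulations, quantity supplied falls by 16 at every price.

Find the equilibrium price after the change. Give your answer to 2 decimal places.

Before the shock: 20 - 2p = 6p - 20 ⇒ 40 = 8p ⇒ p = 5, Q = 10.
The new curves are Qd = 20 - 2p (demand) and Qs = 6p - 36 (supply).
Clearing the new market: 20 - 2p = 6p - 36, so p = 7 and Q = 6.

7.00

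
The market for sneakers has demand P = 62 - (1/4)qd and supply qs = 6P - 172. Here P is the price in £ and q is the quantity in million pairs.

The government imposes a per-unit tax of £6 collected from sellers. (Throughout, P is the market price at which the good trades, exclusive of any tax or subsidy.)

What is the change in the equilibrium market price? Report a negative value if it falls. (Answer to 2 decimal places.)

Solve the original market: 248 - 4P = 6P - 172, hence P = 42 and q = 80.
Since sellers keep the price net of the tax, the effective supply curve becomes qs = 6P - 208.
Equate the new curves: 248 - 4P = 6P - 208, giving 456 = 10P, P = 45.6, q = 65.6.
ΔP = 45.6 − 42 = +3.60.

+3.60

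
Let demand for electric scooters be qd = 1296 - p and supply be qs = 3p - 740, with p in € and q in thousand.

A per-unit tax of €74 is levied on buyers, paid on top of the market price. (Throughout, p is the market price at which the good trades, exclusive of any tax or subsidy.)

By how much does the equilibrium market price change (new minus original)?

Initially, 1296 - p = 3p - 740, so 2036 = 4p and p = 509, q = 787.
Since buyers pay the price plus the tax, the effective demand curve becomes qd = 1222 - p.
New equilibrium: 1222 - p = 3p - 740 ⇒ 1962 = 4p ⇒ p = 490.5, q = 731.5.
Δp = 490.5 − 509 = -18.5.

-18.5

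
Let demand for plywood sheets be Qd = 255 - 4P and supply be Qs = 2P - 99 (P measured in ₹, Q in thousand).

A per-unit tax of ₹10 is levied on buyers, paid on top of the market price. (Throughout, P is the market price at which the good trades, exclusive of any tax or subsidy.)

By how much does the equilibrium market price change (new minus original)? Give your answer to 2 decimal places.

Solve the original market: 255 - 4P = 2P - 99, hence P = 59 and Q = 19.
Since buyers pay the price plus the tax, the effective demand curve becomes Qd = 215 - 4P.
New equilibrium: 215 - 4P = 2P - 99 ⇒ 314 = 6P ⇒ P = 157/3 ≈ 52.3333, Q = 17/3 ≈ 5.6667.
ΔP = 52.3333 − 59 = -6.67.

-6.67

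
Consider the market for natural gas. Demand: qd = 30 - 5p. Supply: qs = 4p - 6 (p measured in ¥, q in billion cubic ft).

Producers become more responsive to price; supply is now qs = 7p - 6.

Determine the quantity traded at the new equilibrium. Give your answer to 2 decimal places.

Initially, 30 - 5p = 4p - 6, so 36 = 9p and p = 4, q = 10.
With the change applied: demand qd = 30 - 5p, supply qs = 7p - 6.
Equate the new curves: 30 - 5p = 7p - 6, giving 36 = 12p, p = 3, q = 15.

15.00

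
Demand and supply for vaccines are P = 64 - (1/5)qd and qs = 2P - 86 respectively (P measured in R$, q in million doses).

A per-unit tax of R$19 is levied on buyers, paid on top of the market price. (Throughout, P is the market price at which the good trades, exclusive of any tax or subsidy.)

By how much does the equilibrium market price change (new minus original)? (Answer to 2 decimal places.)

-13.57

Original equilibrium: 320 - 5P = 2P - 86 gives 406 = 7P, so P = 58 and q = 30.
Since buyers pay the price plus the tax, the effective demand curve becomes qd = 225 - 5P.
Equate the new curves: 225 - 5P = 2P - 86, giving 311 = 7P, P = 311/7 ≈ 44.4286, q = 20/7 ≈ 2.8571.
ΔP = 44.4286 − 58 = -13.57.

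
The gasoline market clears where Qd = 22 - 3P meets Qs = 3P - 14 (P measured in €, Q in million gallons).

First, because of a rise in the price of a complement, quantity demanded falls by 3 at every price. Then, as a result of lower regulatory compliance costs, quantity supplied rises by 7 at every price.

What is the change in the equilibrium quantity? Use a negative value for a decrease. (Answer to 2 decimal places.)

+2.00

Original equilibrium: 22 - 3P = 3P - 14 gives 36 = 6P, so P = 6 and Q = 4.
The new curves are Qd = 19 - 3P (demand) and Qs = 3P - 7 (supply).
Setting them equal: 19 - 3P = 3P - 7 → 26 = 6P, so P = 13/3 ≈ 4.3333 and Q = 6.
ΔQ = 6 − 4 = +2.00.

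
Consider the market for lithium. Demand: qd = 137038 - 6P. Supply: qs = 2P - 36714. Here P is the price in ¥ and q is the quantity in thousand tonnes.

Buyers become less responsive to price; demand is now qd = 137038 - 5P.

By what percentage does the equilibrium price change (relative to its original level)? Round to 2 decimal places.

+14.29

Solve the original market: 137038 - 6P = 2P - 36714, hence P = 21719 and q = 6724.
The shock moves the curves to qd = 137038 - 5P and qs = 2P - 36714.
Setting them equal: 137038 - 5P = 2P - 36714 → 173752 = 7P, so P = 173752/7 ≈ 24821.7143 and q = 90506/7 ≈ 12929.4286.
%ΔP = (24821.7143 − 21719) / 21719 × 100 = +14.29%.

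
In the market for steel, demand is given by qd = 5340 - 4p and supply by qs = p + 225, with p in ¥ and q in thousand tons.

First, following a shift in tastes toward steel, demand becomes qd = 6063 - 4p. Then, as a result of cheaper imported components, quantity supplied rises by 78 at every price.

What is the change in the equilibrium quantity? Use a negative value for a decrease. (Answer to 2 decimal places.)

+207.00

Before the shock: 5340 - 4p = p + 225 ⇒ 5115 = 5p ⇒ p = 1023, q = 1248.
With the change applied: demand qd = 6063 - 4p, supply qs = p + 303.
New equilibrium: 6063 - 4p = p + 303 ⇒ 5760 = 5p ⇒ p = 1152, q = 1455.
Δq = 1455 − 1248 = +207.00.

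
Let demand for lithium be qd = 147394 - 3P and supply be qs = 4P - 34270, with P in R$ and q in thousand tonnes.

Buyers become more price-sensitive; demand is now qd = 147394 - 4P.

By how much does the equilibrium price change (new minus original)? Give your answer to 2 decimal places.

-3244.00

Original equilibrium: 147394 - 3P = 4P - 34270 gives 181664 = 7P, so P = 25952 and q = 69538.
The shock moves the curves to qd = 147394 - 4P and qs = 4P - 34270.
Setting them equal: 147394 - 4P = 4P - 34270 → 181664 = 8P, so P = 22708 and q = 56562.
ΔP = 22708 − 25952 = -3244.00.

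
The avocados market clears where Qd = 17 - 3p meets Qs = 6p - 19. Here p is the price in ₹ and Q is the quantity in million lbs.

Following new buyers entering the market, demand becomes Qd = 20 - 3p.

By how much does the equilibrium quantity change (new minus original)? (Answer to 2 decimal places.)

+2.00

Original equilibrium: 17 - 3p = 6p - 19 gives 36 = 9p, so p = 4 and Q = 5.
With the change applied: demand Qd = 20 - 3p, supply Qs = 6p - 19.
Equate the new curves: 20 - 3p = 6p - 19, giving 39 = 9p, p = 13/3 ≈ 4.3333, Q = 7.
ΔQ = 7 − 5 = +2.00.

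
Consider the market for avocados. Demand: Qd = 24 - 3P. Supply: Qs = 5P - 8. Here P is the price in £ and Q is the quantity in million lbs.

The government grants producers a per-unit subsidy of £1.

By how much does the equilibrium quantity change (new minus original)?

+1.875

Solve the original market: 24 - 3P = 5P - 8, hence P = 4 and Q = 12.
Since sellers receive the price plus the subsidy, the effective supply curve becomes Qs = 5P - 3.
Clearing the new market: 24 - 3P = 5P - 3, so P = 3.375 and Q = 13.875.
ΔQ = 13.875 − 12 = +1.875.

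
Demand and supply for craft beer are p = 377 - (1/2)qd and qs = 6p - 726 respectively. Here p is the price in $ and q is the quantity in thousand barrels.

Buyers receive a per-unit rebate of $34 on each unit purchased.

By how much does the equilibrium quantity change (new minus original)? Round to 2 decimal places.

Before the shock: 754 - 2p = 6p - 726 ⇒ 1480 = 8p ⇒ p = 185, q = 384.
Since buyers' out-of-pocket price is the market price minus the rebate, the effective demand curve becomes qd = 822 - 2p.
Equate the new curves: 822 - 2p = 6p - 726, giving 1548 = 8p, p = 193.5, q = 435.
Δq = 435 − 384 = +51.00.

+51.00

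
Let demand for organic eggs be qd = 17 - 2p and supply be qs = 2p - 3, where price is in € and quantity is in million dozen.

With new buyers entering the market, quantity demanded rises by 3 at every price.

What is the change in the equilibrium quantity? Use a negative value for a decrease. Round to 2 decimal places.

+1.50

Original equilibrium: 17 - 2p = 2p - 3 gives 20 = 4p, so p = 5 and q = 7.
The new curves are qd = 20 - 2p (demand) and qs = 2p - 3 (supply).
Setting them equal: 20 - 2p = 2p - 3 → 23 = 4p, so p = 5.75 and q = 8.5.
Δq = 8.5 − 7 = +1.50.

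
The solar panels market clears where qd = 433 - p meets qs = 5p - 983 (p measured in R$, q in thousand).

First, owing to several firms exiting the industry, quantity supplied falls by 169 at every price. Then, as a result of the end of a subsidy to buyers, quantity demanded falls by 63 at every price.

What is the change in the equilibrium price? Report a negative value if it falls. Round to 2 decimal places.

Initially, 433 - p = 5p - 983, so 1416 = 6p and p = 236, q = 197.
The shock moves the curves to qd = 370 - p and qs = 5p - 1152.
Equate the new curves: 370 - p = 5p - 1152, giving 1522 = 6p, p = 761/3 ≈ 253.6667, q = 349/3 ≈ 116.3333.
Δp = 253.6667 − 236 = +17.67.

+17.67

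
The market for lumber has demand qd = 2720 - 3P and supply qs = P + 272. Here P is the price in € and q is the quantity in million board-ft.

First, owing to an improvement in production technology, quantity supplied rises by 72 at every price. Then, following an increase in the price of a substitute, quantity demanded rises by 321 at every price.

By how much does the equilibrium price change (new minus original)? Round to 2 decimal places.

+62.25

Solve the original market: 2720 - 3P = P + 272, hence P = 612 and q = 884.
With the change applied: demand qd = 3041 - 3P, supply qs = P + 344.
New equilibrium: 3041 - 3P = P + 344 ⇒ 2697 = 4P ⇒ P = 674.25, q = 1018.25.
ΔP = 674.25 − 612 = +62.25.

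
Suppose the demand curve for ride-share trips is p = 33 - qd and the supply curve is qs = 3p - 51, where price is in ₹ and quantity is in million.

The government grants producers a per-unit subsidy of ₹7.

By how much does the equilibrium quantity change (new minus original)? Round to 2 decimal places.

Original equilibrium: 33 - p = 3p - 51 gives 84 = 4p, so p = 21 and q = 12.
Since sellers receive the price plus the subsidy, the effective supply curve becomes qs = 3p - 30.
New equilibrium: 33 - p = 3p - 30 ⇒ 63 = 4p ⇒ p = 15.75, q = 17.25.
Δq = 17.25 − 12 = +5.25.

+5.25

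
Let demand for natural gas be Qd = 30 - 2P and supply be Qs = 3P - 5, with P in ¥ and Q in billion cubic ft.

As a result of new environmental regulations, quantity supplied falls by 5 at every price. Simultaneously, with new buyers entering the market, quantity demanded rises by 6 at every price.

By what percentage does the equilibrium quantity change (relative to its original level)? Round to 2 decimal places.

+10.00

Solve the original market: 30 - 2P = 3P - 5, hence P = 7 and Q = 16.
The shock moves the curves to Qd = 36 - 2P and Qs = 3P - 10.
Setting them equal: 36 - 2P = 3P - 10 → 46 = 5P, so P = 9.2 and Q = 17.6.
%ΔQ = (17.6 − 16) / 16 × 100 = +10.00%.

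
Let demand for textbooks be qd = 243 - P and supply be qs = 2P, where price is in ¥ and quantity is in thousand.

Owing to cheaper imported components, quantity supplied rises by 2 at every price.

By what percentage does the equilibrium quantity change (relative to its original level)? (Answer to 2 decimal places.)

+0.41

Solve the original market: 243 - P = 2P, hence P = 81 and q = 162.
With the change applied: demand qd = 243 - P, supply qs = 2P + 2.
Setting them equal: 243 - P = 2P + 2 → 241 = 3P, so P = 241/3 ≈ 80.3333 and q = 488/3 ≈ 162.6667.
%Δq = (162.6667 − 162) / 162 × 100 = +0.41%.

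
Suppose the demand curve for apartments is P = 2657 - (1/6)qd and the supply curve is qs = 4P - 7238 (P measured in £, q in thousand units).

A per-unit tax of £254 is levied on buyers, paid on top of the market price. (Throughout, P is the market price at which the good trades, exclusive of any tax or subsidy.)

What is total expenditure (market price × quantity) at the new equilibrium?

Before the shock: 15942 - 6P = 4P - 7238 ⇒ 23180 = 10P ⇒ P = 2318, q = 2034.
Since buyers pay the price plus the tax, the effective demand curve becomes qd = 14418 - 6P.
Clearing the new market: 14418 - 6P = 4P - 7238, so P = 2165.6 and q = 1424.4.
New expenditure = 2165.6 × 1424.4 = 3084680.64.

3084680.64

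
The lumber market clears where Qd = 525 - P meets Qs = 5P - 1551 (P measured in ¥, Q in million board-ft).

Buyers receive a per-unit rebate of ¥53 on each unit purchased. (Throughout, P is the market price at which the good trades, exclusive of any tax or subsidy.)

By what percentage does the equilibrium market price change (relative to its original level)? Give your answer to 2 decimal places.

Before the shock: 525 - P = 5P - 1551 ⇒ 2076 = 6P ⇒ P = 346, Q = 179.
Since buyers' out-of-pocket price is the market price minus the rebate, the effective demand curve becomes Qd = 578 - P.
Equate the new curves: 578 - P = 5P - 1551, giving 2129 = 6P, P = 2129/6 ≈ 354.8333, Q = 1339/6 ≈ 223.1667.
%ΔP = (354.8333 − 346) / 346 × 100 = +2.55%.

+2.55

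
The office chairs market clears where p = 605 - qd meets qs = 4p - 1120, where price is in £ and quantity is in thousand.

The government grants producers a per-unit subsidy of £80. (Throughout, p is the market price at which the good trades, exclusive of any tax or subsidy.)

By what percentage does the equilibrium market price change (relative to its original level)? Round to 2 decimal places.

Solve the original market: 605 - p = 4p - 1120, hence p = 345 and q = 260.
Since sellers receive the price plus the subsidy, the effective supply curve becomes qs = 4p - 800.
Clearing the new market: 605 - p = 4p - 800, so p = 281 and q = 324.
%Δp = (281 − 345) / 345 × 100 = -18.55%.

-18.55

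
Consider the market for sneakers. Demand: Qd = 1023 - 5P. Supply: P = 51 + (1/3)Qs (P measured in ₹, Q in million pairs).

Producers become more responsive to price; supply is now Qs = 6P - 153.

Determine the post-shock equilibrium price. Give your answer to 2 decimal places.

106.91

Solve the original market: 1023 - 5P = 3P - 153, hence P = 147 and Q = 288.
After the shift, demand is Qd = 1023 - 5P and supply is Qs = 6P - 153.
Equate the new curves: 1023 - 5P = 6P - 153, giving 1176 = 11P, P = 1176/11 ≈ 106.9091, Q = 5373/11 ≈ 488.4545.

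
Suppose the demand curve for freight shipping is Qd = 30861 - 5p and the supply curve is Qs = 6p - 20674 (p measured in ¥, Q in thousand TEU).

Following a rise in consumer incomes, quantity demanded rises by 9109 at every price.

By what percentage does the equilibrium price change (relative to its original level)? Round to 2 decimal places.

+17.68

Initially, 30861 - 5p = 6p - 20674, so 51535 = 11p and p = 4685, Q = 7436.
The shock moves the curves to Qd = 39970 - 5p and Qs = 6p - 20674.
Setting them equal: 39970 - 5p = 6p - 20674 → 60644 = 11p, so p = 60644/11 ≈ 5513.0909 and Q = 136450/11 ≈ 12404.5455.
%Δp = (5513.0909 − 4685) / 4685 × 100 = +17.68%.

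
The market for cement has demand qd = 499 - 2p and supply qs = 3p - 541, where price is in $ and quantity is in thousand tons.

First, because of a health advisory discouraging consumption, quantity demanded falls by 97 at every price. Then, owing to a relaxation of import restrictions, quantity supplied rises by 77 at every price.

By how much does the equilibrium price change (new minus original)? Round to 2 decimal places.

Initially, 499 - 2p = 3p - 541, so 1040 = 5p and p = 208, q = 83.
The new curves are qd = 402 - 2p (demand) and qs = 3p - 464 (supply).
Setting them equal: 402 - 2p = 3p - 464 → 866 = 5p, so p = 173.2 and q = 55.6.
Δp = 173.2 − 208 = -34.80.

-34.80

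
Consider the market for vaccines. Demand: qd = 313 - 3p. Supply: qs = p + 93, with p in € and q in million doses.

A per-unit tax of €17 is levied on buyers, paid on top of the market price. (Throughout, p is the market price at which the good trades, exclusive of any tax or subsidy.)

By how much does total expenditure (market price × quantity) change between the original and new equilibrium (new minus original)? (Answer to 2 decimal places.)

-2425.69

Solve the original market: 313 - 3p = p + 93, hence p = 55 and q = 148.
Since buyers pay the price plus the tax, the effective demand curve becomes qd = 262 - 3p.
Equate the new curves: 262 - 3p = p + 93, giving 169 = 4p, p = 42.25, q = 135.25.
Expenditure moves from 55×148 = 8140 to 42.25×135.25 = 5714.3125; change = -2425.69.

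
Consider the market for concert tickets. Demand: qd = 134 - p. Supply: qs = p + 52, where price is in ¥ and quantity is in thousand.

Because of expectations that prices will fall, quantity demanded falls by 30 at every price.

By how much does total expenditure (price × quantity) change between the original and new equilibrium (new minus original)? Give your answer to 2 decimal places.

-1785.00

Solve the original market: 134 - p = p + 52, hence p = 41 and q = 93.
After the shift, demand is qd = 104 - p and supply is qs = p + 52.
New equilibrium: 104 - p = p + 52 ⇒ 52 = 2p ⇒ p = 26, q = 78.
Expenditure moves from 41×93 = 3813 to 26×78 = 2028; change = -1785.00.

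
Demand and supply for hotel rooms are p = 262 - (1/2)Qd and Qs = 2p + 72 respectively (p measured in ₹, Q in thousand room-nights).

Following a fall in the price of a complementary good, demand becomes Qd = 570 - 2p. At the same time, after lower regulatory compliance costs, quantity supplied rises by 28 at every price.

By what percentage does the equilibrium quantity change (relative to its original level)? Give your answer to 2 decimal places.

+12.42

Before the shock: 524 - 2p = 2p + 72 ⇒ 452 = 4p ⇒ p = 113, Q = 298.
The new curves are Qd = 570 - 2p (demand) and Qs = 2p + 100 (supply).
Clearing the new market: 570 - 2p = 2p + 100, so p = 117.5 and Q = 335.
%ΔQ = (335 − 298) / 298 × 100 = +12.42%.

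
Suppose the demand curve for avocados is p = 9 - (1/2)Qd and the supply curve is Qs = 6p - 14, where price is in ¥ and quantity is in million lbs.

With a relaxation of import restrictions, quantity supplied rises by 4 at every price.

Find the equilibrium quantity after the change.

Before the shock: 18 - 2p = 6p - 14 ⇒ 32 = 8p ⇒ p = 4, Q = 10.
The new curves are Qd = 18 - 2p (demand) and Qs = 6p - 10 (supply).
Equate the new curves: 18 - 2p = 6p - 10, giving 28 = 8p, p = 3.5, Q = 11.

11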